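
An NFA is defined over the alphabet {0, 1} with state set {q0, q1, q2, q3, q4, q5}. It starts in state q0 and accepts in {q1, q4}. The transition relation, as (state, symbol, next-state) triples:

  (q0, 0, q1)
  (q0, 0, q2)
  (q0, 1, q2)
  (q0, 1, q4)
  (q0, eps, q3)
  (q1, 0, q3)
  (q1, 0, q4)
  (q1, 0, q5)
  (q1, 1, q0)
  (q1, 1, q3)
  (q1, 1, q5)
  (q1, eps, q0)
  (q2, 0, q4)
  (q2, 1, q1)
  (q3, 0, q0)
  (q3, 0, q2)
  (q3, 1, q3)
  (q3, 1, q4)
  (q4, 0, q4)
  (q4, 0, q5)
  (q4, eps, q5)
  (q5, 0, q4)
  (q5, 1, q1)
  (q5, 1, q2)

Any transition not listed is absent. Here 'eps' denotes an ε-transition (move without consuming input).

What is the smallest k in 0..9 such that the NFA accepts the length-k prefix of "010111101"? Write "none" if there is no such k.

1

Start: ε-closure({q0}) = {q0, q3}.
Read '0': {q0, q3} → {q0, q1, q2, q3}.
None of the earlier sets intersect F, but {q0, q1, q2, q3} does.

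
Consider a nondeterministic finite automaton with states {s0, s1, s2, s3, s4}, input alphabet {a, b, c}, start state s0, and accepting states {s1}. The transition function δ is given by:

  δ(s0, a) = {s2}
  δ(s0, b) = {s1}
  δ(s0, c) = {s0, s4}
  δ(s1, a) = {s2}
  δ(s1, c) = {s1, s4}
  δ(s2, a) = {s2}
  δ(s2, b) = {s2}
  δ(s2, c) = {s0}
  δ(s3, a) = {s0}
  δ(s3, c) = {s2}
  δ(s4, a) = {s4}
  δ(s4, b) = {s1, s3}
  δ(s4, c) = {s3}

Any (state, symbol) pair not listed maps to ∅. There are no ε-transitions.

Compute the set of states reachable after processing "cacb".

{s1}

Start in {s0}.
Read 'c': {s0} → {s0, s4}.
Read 'a': {s0, s4} → {s2, s4}.
Read 'c': {s2, s4} → {s0, s3}.
Read 'b': {s0, s3} → {s1}.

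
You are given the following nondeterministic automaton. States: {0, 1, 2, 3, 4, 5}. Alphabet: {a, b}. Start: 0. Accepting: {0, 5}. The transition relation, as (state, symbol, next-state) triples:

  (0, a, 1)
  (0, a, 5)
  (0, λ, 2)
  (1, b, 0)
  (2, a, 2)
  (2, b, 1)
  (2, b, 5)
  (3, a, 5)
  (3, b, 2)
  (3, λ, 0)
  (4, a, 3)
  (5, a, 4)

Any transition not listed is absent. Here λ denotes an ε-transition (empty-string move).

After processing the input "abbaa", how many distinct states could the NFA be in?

Start: ε-closure({0}) = {0, 2}.
Read 'a': 0→{1, 5}, 2→{2}; now {1, 2, 5}.
Read 'b': 1→{0}, 2→{1, 5}, 5→∅; union {0, 1, 5}; ε-closure = {0, 1, 2, 5}.
Read 'b': 0→∅, 1→{0}, 2→{1, 5}, 5→∅; union {0, 1, 5}; ε-closure = {0, 1, 2, 5}.
Read 'a': 0→{1, 5}, 1→∅, 2→{2}, 5→{4}; now {1, 2, 4, 5}.
Read 'a': 1→∅, 2→{2}, 4→{3}, 5→{4}; union {2, 3, 4}; ε-closure = {0, 2, 3, 4}.
That set has 4 states.

4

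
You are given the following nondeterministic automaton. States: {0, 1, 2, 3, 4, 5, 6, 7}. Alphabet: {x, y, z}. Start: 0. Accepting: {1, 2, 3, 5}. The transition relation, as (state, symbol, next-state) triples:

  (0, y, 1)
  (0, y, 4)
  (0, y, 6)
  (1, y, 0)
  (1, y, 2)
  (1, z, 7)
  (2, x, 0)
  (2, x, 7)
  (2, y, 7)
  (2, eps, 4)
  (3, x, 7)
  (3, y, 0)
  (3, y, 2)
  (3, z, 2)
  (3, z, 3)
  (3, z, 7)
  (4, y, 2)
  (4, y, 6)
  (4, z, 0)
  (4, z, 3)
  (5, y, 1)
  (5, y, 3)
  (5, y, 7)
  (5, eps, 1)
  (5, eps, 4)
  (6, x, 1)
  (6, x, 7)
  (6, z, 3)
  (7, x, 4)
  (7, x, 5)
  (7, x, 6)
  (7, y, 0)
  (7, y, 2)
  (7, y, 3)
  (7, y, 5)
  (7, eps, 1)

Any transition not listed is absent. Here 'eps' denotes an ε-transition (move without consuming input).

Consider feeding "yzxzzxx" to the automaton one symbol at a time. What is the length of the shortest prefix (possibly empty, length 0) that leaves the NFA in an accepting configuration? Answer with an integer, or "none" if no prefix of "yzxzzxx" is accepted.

1

Start in {0}.
Read 'y': 0→{1, 4, 6}; now {1, 4, 6}.
None of the earlier sets intersect F, but {1, 4, 6} does.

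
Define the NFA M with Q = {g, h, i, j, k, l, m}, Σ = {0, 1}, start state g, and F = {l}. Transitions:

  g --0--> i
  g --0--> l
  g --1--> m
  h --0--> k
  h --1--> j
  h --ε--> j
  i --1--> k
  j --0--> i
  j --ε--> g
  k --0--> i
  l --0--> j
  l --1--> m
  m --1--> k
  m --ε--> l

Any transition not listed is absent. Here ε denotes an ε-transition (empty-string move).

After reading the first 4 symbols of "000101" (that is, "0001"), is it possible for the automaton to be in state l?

Yes

Start in {g}.
Read '0': {g} → {i, l}.
Read '0': {i, l} → {g, j}.
Read '0': {g, j} → {i, l}.
Read '1': {i, l} → {k, l, m}.
State l is in {k, l, m}.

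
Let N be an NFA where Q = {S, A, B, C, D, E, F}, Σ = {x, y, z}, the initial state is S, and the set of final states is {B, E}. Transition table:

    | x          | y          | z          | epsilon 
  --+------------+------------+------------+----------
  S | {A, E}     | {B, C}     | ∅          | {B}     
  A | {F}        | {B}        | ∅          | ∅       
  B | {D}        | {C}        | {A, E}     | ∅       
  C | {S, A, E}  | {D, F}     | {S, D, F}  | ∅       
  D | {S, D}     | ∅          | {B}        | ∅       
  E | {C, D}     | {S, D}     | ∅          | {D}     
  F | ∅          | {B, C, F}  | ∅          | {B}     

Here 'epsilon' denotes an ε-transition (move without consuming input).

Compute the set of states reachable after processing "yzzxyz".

Start: ε-closure({S}) = {S, B}.
Read 'y': {S, B} → {B, C}.
Read 'z': {B, C} → {S, A, B, D, E, F}.
Read 'z': {S, A, B, D, E, F} → {A, B, D, E}.
Read 'x': {A, B, D, E} → {S, B, C, D, F}.
Read 'y': {S, B, C, D, F} → {B, C, D, F}.
Read 'z': {B, C, D, F} → {S, A, B, D, E, F}.

{S, A, B, D, E, F}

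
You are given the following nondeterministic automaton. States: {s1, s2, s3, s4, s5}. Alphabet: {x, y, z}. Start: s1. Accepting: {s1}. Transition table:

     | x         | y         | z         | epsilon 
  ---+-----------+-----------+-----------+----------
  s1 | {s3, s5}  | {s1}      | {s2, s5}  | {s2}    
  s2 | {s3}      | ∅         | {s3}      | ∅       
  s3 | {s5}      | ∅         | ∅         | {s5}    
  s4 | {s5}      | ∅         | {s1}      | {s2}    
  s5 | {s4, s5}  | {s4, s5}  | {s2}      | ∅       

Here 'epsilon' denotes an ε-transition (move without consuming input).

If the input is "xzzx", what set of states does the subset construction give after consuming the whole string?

{s2, s4, s5}

Start: ε-closure({s1}) = {s1, s2}.
Read 'x': s1→{s3, s5}, s2→{s3}; now {s3, s5}.
Read 'z': s3→∅, s5→{s2}; now {s2}.
Read 'z': s2→{s3}; union {s3}; ε-closure = {s3, s5}.
Read 'x': s3→{s5}, s5→{s4, s5}; union {s4, s5}; ε-closure = {s2, s4, s5}.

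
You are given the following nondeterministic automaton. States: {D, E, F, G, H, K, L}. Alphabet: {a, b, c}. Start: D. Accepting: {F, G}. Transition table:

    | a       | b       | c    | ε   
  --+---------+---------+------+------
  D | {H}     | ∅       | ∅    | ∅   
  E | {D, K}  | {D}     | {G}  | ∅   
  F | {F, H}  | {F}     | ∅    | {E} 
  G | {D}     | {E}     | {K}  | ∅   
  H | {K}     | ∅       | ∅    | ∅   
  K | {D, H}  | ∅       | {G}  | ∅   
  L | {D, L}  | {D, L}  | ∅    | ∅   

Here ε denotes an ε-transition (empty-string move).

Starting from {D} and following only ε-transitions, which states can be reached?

{D}

Begin with {D}.
No ε-moves leave this set, so the closure equals the set itself.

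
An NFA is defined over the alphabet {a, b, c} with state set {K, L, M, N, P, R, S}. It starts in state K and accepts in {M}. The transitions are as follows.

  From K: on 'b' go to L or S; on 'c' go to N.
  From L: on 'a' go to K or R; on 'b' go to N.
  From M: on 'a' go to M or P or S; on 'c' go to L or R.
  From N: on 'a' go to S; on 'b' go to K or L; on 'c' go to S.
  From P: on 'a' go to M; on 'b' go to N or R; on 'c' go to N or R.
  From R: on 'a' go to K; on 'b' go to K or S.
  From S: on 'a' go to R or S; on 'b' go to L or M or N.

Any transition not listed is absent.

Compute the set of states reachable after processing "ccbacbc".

{N, S}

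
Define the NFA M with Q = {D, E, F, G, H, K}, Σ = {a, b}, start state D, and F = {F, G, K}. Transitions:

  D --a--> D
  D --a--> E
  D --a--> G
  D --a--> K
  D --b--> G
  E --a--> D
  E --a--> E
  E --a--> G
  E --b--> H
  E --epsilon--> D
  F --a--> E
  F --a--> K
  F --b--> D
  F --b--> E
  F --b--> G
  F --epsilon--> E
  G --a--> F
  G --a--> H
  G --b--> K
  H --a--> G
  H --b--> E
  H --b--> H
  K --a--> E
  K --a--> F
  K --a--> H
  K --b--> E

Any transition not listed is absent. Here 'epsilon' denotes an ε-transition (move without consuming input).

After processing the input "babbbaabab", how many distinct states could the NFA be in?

Start in {D}.
Read 'b': D→{G}; now {G}.
Read 'a': G→{F, H}; union {F, H}; ε-closure = {D, E, F, H}.
Read 'b': D→{G}, E→{H}, F→{D, E, G}, H→{E, H}; now {D, E, G, H}.
Read 'b': D→{G}, E→{H}, G→{K}, H→{E, H}; union {E, G, H, K}; ε-closure = {D, E, G, H, K}.
Read 'b': D→{G}, E→{H}, G→{K}, H→{E, H}, K→{E}; union {E, G, H, K}; ε-closure = {D, E, G, H, K}.
Read 'a': D→{D, E, G, K}, E→{D, E, G}, G→{F, H}, H→{G}, K→{E, F, H}; now {D, E, F, G, H, K}.
Read 'a': D→{D, E, G, K}, E→{D, E, G}, F→{E, K}, G→{F, H}, H→{G}, K→{E, F, H}; now {D, E, F, G, H, K}.
Read 'b': D→{G}, E→{H}, F→{D, E, G}, G→{K}, H→{E, H}, K→{E}; now {D, E, G, H, K}.
Read 'a': D→{D, E, G, K}, E→{D, E, G}, G→{F, H}, H→{G}, K→{E, F, H}; now {D, E, F, G, H, K}.
Read 'b': D→{G}, E→{H}, F→{D, E, G}, G→{K}, H→{E, H}, K→{E}; now {D, E, G, H, K}.
That set has 5 states.

5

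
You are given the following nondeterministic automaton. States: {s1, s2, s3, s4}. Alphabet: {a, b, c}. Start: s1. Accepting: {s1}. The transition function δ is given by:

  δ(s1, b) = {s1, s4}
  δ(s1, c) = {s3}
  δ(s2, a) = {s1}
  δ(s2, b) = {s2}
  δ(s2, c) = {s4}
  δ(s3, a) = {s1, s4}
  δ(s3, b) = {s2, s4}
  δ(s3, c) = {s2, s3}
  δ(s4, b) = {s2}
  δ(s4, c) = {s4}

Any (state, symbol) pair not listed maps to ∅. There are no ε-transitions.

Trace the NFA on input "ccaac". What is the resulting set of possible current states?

∅

Start in {s1}.
Read 'c': s1→{s3}; now {s3}.
Read 'c': s3→{s2, s3}; now {s2, s3}.
Read 'a': s2→{s1}, s3→{s1, s4}; now {s1, s4}.
Read 'a': s1→∅, s4→∅; now ∅.
The set is empty and remains empty for the remaining 1 symbol.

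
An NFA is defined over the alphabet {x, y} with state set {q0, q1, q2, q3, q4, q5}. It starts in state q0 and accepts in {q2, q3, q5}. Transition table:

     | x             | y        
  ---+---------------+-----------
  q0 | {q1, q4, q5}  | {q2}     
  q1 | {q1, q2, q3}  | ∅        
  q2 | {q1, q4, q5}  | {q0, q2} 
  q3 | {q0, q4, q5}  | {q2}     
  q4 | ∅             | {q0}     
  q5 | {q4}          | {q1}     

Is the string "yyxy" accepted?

Start in {q0}.
Read 'y': q0→{q2}; now {q2}.
Read 'y': q2→{q0, q2}; now {q0, q2}.
Read 'x': q0→{q1, q4, q5}, q2→{q1, q4, q5}; now {q1, q4, q5}.
Read 'y': q1→∅, q4→{q0}, q5→{q1}; now {q0, q1}.
The final set {q0, q1} contains no accepting state.

No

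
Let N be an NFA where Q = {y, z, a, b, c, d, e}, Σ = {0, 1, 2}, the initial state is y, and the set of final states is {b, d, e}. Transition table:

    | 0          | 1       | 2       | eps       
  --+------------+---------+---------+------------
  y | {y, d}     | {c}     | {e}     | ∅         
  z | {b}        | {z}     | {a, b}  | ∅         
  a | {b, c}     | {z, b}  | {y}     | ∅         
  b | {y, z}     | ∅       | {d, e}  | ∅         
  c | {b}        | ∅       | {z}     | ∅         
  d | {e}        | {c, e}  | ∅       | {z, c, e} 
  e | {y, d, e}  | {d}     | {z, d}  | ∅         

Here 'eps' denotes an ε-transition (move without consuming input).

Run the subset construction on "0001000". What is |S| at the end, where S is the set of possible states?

6

Start in {y}.
Read '0': y→{y, d}; union {y, d}; ε-closure = {y, z, c, d, e}.
Read '0': y→{y, d}, z→{b}, c→{b}, d→{e}, e→{y, d, e}; union {y, b, d, e}; ε-closure = {y, z, b, c, d, e}.
Read '0': y→{y, d}, z→{b}, b→{y, z}, c→{b}, d→{e}, e→{y, d, e}; union {y, z, b, d, e}; ε-closure = {y, z, b, c, d, e}.
Read '1': y→{c}, z→{z}, b→∅, c→∅, d→{c, e}, e→{d}; now {z, c, d, e}.
Read '0': z→{b}, c→{b}, d→{e}, e→{y, d, e}; union {y, b, d, e}; ε-closure = {y, z, b, c, d, e}.
Read '0': y→{y, d}, z→{b}, b→{y, z}, c→{b}, d→{e}, e→{y, d, e}; union {y, z, b, d, e}; ε-closure = {y, z, b, c, d, e}.
Read '0': y→{y, d}, z→{b}, b→{y, z}, c→{b}, d→{e}, e→{y, d, e}; union {y, z, b, d, e}; ε-closure = {y, z, b, c, d, e}.
That set has 6 states.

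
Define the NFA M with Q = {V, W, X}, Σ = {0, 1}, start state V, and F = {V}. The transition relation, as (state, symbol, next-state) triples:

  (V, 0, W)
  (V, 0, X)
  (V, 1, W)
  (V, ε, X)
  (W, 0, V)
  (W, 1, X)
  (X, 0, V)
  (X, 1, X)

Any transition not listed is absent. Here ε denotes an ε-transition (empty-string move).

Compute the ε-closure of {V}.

{V, X}

Begin with {V}.
ε-move V → X; add X.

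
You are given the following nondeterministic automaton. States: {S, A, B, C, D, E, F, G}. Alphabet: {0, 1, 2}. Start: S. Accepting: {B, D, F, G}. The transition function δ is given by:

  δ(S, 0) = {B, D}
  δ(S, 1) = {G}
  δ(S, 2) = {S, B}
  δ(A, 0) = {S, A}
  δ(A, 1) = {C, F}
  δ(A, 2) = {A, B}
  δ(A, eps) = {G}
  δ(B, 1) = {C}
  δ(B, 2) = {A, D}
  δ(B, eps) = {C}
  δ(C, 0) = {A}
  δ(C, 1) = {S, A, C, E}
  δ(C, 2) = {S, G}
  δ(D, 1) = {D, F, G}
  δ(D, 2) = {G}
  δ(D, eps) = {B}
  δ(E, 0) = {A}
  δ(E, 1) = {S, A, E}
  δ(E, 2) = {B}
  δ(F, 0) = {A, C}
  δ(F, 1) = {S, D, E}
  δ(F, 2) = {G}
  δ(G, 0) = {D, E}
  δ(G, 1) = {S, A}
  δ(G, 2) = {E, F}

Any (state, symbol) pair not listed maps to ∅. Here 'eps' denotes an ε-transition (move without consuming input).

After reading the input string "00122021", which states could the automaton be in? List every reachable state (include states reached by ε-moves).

{S, A, B, C, D, E, F, G}

Start in {S}.
Read '0': S→{B, D}; union {B, D}; ε-closure = {B, C, D}.
Read '0': B→∅, C→{A}, D→∅; union {A}; ε-closure = {A, G}.
Read '1': A→{C, F}, G→{S, A}; union {S, A, C, F}; ε-closure = {S, A, C, F, G}.
Read '2': S→{S, B}, A→{A, B}, C→{S, G}, F→{G}, G→{E, F}; union {S, A, B, E, F, G}; ε-closure = {S, A, B, C, E, F, G}.
Read '2': S→{S, B}, A→{A, B}, B→{A, D}, C→{S, G}, E→{B}, F→{G}, G→{E, F}; union {S, A, B, D, E, F, G}; ε-closure = {S, A, B, C, D, E, F, G}.
Read '0': S→{B, D}, A→{S, A}, B→∅, C→{A}, D→∅, E→{A}, F→{A, C}, G→{D, E}; union {S, A, B, C, D, E}; ε-closure = {S, A, B, C, D, E, G}.
Read '2': S→{S, B}, A→{A, B}, B→{A, D}, C→{S, G}, D→{G}, E→{B}, G→{E, F}; union {S, A, B, D, E, F, G}; ε-closure = {S, A, B, C, D, E, F, G}.
Read '1': S→{G}, A→{C, F}, B→{C}, C→{S, A, C, E}, D→{D, F, G}, E→{S, A, E}, F→{S, D, E}, G→{S, A}; union {S, A, C, D, E, F, G}; ε-closure = {S, A, B, C, D, E, F, G}.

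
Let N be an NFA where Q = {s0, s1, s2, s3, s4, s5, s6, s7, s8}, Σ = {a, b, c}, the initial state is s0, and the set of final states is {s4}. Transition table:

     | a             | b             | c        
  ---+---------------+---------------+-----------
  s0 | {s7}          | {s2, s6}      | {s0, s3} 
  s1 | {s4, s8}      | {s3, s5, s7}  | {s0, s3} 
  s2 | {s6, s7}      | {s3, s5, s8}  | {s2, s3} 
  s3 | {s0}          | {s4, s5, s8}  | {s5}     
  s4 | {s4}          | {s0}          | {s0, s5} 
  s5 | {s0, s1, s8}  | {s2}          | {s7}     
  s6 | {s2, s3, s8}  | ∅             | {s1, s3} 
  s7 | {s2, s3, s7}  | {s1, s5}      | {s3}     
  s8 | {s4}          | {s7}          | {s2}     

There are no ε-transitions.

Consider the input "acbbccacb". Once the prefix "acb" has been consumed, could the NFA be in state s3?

Start in {s0}.
Read 'a': s0→{s7}; now {s7}.
Read 'c': s7→{s3}; now {s3}.
Read 'b': s3→{s4, s5, s8}; now {s4, s5, s8}.
State s3 is not in {s4, s5, s8}.

No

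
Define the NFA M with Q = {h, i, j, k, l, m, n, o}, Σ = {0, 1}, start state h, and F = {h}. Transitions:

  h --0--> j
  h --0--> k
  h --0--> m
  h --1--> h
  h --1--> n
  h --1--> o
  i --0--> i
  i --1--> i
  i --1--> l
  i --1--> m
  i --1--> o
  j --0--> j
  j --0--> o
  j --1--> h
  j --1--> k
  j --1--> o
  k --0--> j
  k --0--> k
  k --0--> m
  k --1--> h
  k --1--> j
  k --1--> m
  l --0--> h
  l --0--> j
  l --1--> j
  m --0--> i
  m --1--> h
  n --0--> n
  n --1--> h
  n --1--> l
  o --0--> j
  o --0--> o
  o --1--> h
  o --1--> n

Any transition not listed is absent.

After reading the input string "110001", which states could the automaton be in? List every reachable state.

Start in {h}.
Read '1': h→{h, n, o}; now {h, n, o}.
Read '1': h→{h, n, o}, n→{h, l}, o→{h, n}; now {h, l, n, o}.
Read '0': h→{j, k, m}, l→{h, j}, n→{n}, o→{j, o}; now {h, j, k, m, n, o}.
Read '0': h→{j, k, m}, j→{j, o}, k→{j, k, m}, m→{i}, n→{n}, o→{j, o}; now {i, j, k, m, n, o}.
Read '0': i→{i}, j→{j, o}, k→{j, k, m}, m→{i}, n→{n}, o→{j, o}; now {i, j, k, m, n, o}.
Read '1': i→{i, l, m, o}, j→{h, k, o}, k→{h, j, m}, m→{h}, n→{h, l}, o→{h, n}; now {h, i, j, k, l, m, n, o}.

{h, i, j, k, l, m, n, o}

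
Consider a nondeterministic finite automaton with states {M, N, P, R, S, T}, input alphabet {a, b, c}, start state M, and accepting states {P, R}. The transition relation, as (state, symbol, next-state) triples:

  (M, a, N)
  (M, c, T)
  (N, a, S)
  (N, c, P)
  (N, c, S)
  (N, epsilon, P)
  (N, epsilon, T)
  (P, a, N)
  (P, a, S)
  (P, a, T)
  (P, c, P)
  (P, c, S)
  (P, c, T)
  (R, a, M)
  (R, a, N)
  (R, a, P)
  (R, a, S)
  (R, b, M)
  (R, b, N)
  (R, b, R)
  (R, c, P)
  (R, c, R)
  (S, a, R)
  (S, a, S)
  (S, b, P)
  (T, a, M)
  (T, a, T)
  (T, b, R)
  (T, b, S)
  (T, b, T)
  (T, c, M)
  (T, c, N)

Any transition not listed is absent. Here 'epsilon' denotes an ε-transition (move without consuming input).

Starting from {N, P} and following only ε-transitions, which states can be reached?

Begin with {N, P}.
ε-move N → T; add T.

{N, P, T}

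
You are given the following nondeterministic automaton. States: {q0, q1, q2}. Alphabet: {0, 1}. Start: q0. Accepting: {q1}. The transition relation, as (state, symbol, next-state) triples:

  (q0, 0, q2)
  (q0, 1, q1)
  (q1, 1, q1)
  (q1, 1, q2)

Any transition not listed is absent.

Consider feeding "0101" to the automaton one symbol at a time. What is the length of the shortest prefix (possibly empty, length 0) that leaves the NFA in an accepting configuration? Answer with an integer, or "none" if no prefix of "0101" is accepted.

none

Start in {q0}.
Read '0': q0→{q2}; now {q2}.
Read '1': q2→∅; now ∅.
The set is empty and remains empty for the remaining 2 symbols.
No reachable set along the way intersects F.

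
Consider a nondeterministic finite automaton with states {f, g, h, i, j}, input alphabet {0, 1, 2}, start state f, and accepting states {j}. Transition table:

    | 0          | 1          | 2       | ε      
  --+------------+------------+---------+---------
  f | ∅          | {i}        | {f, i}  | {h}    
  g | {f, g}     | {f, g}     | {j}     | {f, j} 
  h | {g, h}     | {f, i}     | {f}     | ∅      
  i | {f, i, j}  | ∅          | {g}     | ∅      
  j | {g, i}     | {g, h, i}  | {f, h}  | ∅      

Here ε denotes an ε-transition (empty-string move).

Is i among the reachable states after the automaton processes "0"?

Start: ε-closure({f}) = {f, h}.
Read '0': {f, h} → {f, g, h, j}.
State i is not in {f, g, h, j}.

No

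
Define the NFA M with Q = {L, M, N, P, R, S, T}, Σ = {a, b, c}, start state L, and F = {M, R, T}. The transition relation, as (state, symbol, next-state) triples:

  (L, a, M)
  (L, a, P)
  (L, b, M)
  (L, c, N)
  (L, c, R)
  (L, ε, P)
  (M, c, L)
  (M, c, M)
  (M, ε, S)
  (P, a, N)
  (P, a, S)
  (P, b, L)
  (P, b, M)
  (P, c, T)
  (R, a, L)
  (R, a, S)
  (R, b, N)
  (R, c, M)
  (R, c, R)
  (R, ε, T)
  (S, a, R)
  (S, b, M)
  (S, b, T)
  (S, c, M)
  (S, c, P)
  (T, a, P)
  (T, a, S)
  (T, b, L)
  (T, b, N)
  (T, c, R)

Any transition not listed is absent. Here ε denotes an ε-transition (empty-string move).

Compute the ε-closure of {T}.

Begin with {T}.
No ε-moves leave this set, so the closure equals the set itself.

{T}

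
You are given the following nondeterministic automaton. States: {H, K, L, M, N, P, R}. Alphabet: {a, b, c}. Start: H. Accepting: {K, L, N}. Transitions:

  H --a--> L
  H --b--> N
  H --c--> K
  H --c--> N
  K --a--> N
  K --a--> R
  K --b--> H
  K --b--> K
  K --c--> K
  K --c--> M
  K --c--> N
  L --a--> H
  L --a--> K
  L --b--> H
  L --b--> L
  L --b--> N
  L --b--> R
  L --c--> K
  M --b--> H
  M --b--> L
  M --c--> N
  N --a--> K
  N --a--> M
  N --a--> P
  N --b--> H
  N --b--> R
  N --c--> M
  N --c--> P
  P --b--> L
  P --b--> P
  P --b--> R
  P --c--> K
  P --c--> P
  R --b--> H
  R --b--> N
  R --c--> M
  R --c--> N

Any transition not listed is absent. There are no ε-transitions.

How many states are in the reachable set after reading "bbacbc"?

Start in {H}.
Read 'b': {H} → {N}.
Read 'b': {N} → {H, R}.
Read 'a': {H, R} → {L}.
Read 'c': {L} → {K}.
Read 'b': {K} → {H, K}.
Read 'c': {H, K} → {K, M, N}.
That set has 3 states.

3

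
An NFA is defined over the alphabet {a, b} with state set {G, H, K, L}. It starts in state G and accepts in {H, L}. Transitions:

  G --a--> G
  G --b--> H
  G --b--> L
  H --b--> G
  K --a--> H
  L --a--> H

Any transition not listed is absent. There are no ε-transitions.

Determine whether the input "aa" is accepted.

No

Start in {G}.
Read 'a': {G} → {G}.
Read 'a': {G} → {G}.
The final set {G} contains no accepting state.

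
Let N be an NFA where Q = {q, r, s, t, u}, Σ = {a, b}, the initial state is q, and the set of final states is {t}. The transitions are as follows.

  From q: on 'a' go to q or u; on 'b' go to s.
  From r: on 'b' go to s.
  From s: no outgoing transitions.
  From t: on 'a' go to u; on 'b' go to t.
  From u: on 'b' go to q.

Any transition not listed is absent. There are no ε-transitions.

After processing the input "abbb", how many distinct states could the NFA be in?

Start in {q}.
Read 'a': {q} → {q, u}.
Read 'b': {q, u} → {q, s}.
Read 'b': {q, s} → {s}.
Read 'b': {s} → ∅.
That set has 0 states.

0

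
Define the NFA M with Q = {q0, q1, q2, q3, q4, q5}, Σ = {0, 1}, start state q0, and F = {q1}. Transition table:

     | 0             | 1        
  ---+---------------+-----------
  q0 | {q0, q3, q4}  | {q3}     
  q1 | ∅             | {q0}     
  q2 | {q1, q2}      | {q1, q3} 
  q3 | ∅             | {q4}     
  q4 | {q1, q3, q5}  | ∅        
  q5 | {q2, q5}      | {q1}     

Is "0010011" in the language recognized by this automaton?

Start in {q0}.
Read '0': q0→{q0, q3, q4}; now {q0, q3, q4}.
Read '0': q0→{q0, q3, q4}, q3→∅, q4→{q1, q3, q5}; now {q0, q1, q3, q4, q5}.
Read '1': q0→{q3}, q1→{q0}, q3→{q4}, q4→∅, q5→{q1}; now {q0, q1, q3, q4}.
Read '0': q0→{q0, q3, q4}, q1→∅, q3→∅, q4→{q1, q3, q5}; now {q0, q1, q3, q4, q5}.
Read '0': q0→{q0, q3, q4}, q1→∅, q3→∅, q4→{q1, q3, q5}, q5→{q2, q5}; now {q0, q1, q2, q3, q4, q5}.
Read '1': q0→{q3}, q1→{q0}, q2→{q1, q3}, q3→{q4}, q4→∅, q5→{q1}; now {q0, q1, q3, q4}.
Read '1': q0→{q3}, q1→{q0}, q3→{q4}, q4→∅; now {q0, q3, q4}.
The final set {q0, q3, q4} contains no accepting state.

No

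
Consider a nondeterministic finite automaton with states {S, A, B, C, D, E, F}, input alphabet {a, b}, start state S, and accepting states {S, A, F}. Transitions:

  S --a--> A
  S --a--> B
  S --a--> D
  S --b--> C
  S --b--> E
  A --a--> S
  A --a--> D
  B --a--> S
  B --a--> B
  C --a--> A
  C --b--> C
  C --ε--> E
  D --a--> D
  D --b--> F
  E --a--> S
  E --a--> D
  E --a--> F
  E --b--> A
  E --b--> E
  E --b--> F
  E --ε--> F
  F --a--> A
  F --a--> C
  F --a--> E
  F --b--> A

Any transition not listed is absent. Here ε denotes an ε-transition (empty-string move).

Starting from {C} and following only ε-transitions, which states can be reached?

{C, E, F}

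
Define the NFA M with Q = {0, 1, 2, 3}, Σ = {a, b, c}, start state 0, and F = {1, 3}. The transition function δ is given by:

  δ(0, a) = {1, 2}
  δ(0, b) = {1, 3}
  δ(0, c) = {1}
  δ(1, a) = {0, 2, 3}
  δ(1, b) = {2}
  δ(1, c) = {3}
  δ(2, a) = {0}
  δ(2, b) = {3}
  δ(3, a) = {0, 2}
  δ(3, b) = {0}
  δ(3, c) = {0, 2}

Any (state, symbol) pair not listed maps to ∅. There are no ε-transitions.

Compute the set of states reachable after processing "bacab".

{0, 1, 2, 3}

Start in {0}.
Read 'b': 0→{1, 3}; now {1, 3}.
Read 'a': 1→{0, 2, 3}, 3→{0, 2}; now {0, 2, 3}.
Read 'c': 0→{1}, 2→∅, 3→{0, 2}; now {0, 1, 2}.
Read 'a': 0→{1, 2}, 1→{0, 2, 3}, 2→{0}; now {0, 1, 2, 3}.
Read 'b': 0→{1, 3}, 1→{2}, 2→{3}, 3→{0}; now {0, 1, 2, 3}.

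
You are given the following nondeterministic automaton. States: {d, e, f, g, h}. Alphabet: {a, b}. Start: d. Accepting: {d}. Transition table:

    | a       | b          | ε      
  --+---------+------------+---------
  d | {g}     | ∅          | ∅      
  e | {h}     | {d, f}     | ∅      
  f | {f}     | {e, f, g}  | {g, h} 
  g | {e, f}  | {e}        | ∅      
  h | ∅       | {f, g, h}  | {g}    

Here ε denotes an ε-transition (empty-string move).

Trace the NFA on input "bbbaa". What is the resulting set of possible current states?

∅

Start in {d}.
Read 'b': d→∅; now ∅.
The set is empty and remains empty for the remaining 4 symbols.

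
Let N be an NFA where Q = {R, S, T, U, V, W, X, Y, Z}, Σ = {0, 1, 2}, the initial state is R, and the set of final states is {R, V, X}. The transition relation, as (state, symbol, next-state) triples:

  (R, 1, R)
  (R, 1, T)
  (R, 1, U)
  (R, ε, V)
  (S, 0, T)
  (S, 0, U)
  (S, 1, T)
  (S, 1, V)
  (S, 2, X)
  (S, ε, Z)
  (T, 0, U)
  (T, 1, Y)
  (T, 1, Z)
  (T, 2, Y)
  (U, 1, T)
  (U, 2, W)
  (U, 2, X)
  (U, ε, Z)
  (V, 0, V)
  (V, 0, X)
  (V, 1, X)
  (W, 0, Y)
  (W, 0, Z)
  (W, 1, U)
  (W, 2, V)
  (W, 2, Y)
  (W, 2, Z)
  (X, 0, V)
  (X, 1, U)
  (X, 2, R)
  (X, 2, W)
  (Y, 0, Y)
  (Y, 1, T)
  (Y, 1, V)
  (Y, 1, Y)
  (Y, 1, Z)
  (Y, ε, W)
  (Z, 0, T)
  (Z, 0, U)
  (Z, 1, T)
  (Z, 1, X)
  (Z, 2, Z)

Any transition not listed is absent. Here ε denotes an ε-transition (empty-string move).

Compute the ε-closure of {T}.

Begin with {T}.
No ε-moves leave this set, so the closure equals the set itself.

{T}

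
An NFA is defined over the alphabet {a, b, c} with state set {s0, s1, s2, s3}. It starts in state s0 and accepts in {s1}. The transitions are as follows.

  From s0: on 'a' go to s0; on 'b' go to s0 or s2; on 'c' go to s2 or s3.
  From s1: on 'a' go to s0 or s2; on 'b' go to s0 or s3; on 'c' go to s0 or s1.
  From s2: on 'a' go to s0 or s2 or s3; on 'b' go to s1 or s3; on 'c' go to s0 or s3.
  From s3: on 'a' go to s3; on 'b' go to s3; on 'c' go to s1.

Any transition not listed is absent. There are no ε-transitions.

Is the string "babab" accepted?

Start in {s0}.
Read 'b': {s0} → {s0, s2}.
Read 'a': {s0, s2} → {s0, s2, s3}.
Read 'b': {s0, s2, s3} → {s0, s1, s2, s3}.
Read 'a': {s0, s1, s2, s3} → {s0, s2, s3}.
Read 'b': {s0, s2, s3} → {s0, s1, s2, s3}.
The final set {s0, s1, s2, s3} contains the accepting state s1.

Yes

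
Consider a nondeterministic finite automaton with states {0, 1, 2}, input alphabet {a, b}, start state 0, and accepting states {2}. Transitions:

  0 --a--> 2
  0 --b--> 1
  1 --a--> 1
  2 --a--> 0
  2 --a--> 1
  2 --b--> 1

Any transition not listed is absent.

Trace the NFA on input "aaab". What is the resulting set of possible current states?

Start in {0}.
Read 'a': {0} → {2}.
Read 'a': {2} → {0, 1}.
Read 'a': {0, 1} → {1, 2}.
Read 'b': {1, 2} → {1}.

{1}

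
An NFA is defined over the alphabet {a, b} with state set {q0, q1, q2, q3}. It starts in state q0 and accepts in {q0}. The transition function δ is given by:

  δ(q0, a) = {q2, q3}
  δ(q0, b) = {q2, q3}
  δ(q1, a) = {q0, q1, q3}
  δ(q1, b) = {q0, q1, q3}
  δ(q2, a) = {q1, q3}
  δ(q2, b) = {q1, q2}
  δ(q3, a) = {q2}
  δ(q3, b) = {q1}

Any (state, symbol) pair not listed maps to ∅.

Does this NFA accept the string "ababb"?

Start in {q0}.
Read 'a': q0→{q2, q3}; now {q2, q3}.
Read 'b': q2→{q1, q2}, q3→{q1}; now {q1, q2}.
Read 'a': q1→{q0, q1, q3}, q2→{q1, q3}; now {q0, q1, q3}.
Read 'b': q0→{q2, q3}, q1→{q0, q1, q3}, q3→{q1}; now {q0, q1, q2, q3}.
Read 'b': q0→{q2, q3}, q1→{q0, q1, q3}, q2→{q1, q2}, q3→{q1}; now {q0, q1, q2, q3}.
The final set {q0, q1, q2, q3} contains the accepting state q0.

Yes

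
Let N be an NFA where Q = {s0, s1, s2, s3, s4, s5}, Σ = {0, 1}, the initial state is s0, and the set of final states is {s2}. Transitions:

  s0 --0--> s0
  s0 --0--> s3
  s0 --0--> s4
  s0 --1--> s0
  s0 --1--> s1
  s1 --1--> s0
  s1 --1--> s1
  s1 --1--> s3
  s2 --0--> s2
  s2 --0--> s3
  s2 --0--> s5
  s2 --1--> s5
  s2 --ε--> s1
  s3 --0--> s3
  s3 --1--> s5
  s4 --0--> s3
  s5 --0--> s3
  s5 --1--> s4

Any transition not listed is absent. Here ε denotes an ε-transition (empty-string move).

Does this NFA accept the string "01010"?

No

Start in {s0}.
Read '0': {s0} → {s0, s3, s4}.
Read '1': {s0, s3, s4} → {s0, s1, s5}.
Read '0': {s0, s1, s5} → {s0, s3, s4}.
Read '1': {s0, s3, s4} → {s0, s1, s5}.
Read '0': {s0, s1, s5} → {s0, s3, s4}.
The final set {s0, s3, s4} contains no accepting state.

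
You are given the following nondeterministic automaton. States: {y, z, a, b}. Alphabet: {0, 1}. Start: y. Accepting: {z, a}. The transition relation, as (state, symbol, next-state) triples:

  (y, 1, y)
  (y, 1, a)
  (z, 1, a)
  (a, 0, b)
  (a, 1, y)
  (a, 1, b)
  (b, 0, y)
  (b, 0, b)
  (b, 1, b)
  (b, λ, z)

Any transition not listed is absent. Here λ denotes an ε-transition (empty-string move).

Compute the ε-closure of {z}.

{z}

Begin with {z}.
No ε-moves leave this set, so the closure equals the set itself.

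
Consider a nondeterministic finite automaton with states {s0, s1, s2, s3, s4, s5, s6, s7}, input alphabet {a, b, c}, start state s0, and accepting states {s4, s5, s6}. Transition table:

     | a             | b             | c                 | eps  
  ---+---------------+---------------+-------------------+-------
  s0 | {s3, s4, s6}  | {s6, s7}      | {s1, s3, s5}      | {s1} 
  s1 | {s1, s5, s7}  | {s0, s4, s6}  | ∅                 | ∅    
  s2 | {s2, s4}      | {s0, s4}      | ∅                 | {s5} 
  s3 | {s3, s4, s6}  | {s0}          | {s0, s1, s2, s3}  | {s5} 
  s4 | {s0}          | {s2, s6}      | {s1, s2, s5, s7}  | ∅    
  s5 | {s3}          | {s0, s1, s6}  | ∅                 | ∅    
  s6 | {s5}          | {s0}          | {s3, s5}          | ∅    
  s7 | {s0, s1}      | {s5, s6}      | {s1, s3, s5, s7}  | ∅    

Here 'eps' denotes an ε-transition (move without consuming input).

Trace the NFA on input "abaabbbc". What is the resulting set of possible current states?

Start: ε-closure({s0}) = {s0, s1}.
Read 'a': {s0, s1} → {s1, s3, s4, s5, s6, s7}.
Read 'b': {s1, s3, s4, s5, s6, s7} → {s0, s1, s2, s4, s5, s6}.
Read 'a': {s0, s1, s2, s4, s5, s6} → {s0, s1, s2, s3, s4, s5, s6, s7}.
Read 'a': {s0, s1, s2, s3, s4, s5, s6, s7} → {s0, s1, s2, s3, s4, s5, s6, s7}.
Read 'b': {s0, s1, s2, s3, s4, s5, s6, s7} → {s0, s1, s2, s4, s5, s6, s7}.
Read 'b': {s0, s1, s2, s4, s5, s6, s7} → {s0, s1, s2, s4, s5, s6, s7}.
Read 'b': {s0, s1, s2, s4, s5, s6, s7} → {s0, s1, s2, s4, s5, s6, s7}.
Read 'c': {s0, s1, s2, s4, s5, s6, s7} → {s1, s2, s3, s5, s7}.

{s1, s2, s3, s5, s7}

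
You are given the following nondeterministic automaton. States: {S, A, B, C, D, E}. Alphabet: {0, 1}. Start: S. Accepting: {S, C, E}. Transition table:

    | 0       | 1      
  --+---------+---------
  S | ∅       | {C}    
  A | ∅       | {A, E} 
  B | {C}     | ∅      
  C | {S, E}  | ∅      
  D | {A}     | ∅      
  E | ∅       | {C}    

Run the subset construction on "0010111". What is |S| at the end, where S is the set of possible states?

0

Start in {S}.
Read '0': S→∅; now ∅.
The set is empty and remains empty for the remaining 6 symbols.
That set has 0 states.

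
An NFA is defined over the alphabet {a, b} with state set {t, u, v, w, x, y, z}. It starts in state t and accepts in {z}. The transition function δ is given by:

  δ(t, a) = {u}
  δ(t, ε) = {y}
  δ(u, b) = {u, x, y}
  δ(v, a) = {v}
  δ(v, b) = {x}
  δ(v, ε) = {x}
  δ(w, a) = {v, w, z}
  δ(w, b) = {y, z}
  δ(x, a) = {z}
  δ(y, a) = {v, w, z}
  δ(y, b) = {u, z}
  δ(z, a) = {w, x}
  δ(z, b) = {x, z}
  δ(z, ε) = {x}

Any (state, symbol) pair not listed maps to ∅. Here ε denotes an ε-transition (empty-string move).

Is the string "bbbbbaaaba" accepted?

Start: ε-closure({t}) = {t, y}.
Read 'b': {t, y} → {u, x, z}.
Read 'b': {u, x, z} → {u, x, y, z}.
Read 'b': {u, x, y, z} → {u, x, y, z}.
Read 'b': {u, x, y, z} → {u, x, y, z}.
Read 'b': {u, x, y, z} → {u, x, y, z}.
Read 'a': {u, x, y, z} → {v, w, x, z}.
Read 'a': {v, w, x, z} → {v, w, x, z}.
Read 'a': {v, w, x, z} → {v, w, x, z}.
Read 'b': {v, w, x, z} → {x, y, z}.
Read 'a': {x, y, z} → {v, w, x, z}.
The final set {v, w, x, z} contains the accepting state z.

Yes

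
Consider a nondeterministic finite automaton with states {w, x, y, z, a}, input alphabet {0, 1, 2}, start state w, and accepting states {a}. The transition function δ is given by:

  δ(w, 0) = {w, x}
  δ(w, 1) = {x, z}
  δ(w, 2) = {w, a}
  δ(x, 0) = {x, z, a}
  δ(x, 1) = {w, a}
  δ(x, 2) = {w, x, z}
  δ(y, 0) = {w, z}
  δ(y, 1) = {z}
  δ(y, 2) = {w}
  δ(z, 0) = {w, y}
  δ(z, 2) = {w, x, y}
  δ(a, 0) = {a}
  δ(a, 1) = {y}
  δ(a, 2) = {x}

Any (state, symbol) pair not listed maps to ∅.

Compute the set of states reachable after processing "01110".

{w, x, y, z, a}

Start in {w}.
Read '0': {w} → {w, x}.
Read '1': {w, x} → {w, x, z, a}.
Read '1': {w, x, z, a} → {w, x, y, z, a}.
Read '1': {w, x, y, z, a} → {w, x, y, z, a}.
Read '0': {w, x, y, z, a} → {w, x, y, z, a}.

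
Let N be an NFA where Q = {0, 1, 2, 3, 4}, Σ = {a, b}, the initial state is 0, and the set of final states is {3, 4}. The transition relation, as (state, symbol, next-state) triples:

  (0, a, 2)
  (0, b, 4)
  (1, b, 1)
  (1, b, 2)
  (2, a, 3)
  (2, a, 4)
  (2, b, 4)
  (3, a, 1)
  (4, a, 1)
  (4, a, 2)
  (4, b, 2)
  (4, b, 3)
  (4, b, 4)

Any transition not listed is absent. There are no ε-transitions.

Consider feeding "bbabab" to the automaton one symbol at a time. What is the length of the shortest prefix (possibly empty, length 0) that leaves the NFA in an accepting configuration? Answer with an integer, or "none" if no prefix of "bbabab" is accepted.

Start in {0}.
Read 'b': {0} → {4}.
None of the earlier sets intersect F, but {4} does.

1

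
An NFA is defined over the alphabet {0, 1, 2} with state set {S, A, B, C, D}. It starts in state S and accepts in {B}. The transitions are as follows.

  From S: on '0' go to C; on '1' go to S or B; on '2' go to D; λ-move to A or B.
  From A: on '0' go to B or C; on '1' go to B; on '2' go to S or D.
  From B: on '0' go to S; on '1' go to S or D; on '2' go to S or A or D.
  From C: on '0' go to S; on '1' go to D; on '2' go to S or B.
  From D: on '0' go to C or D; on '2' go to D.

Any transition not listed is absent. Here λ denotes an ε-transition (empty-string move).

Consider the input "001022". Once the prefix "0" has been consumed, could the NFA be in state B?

Yes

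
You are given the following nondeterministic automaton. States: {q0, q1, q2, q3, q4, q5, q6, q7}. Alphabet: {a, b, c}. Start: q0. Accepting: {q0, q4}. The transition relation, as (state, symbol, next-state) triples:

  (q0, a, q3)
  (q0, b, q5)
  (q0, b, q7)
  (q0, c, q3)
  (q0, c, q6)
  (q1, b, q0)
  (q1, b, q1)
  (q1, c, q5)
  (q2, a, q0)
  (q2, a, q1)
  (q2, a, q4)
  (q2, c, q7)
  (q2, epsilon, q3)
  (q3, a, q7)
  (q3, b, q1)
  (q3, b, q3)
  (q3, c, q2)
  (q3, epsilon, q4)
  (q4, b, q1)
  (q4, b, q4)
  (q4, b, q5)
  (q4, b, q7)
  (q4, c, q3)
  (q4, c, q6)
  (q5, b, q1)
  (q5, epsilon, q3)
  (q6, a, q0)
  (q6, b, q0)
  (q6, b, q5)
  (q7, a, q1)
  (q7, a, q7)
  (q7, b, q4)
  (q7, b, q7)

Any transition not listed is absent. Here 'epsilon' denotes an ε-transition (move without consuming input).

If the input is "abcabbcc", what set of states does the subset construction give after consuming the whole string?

Start in {q0}.
Read 'a': q0→{q3}; union {q3}; ε-closure = {q3, q4}.
Read 'b': q3→{q1, q3}, q4→{q1, q4, q5, q7}; now {q1, q3, q4, q5, q7}.
Read 'c': q1→{q5}, q3→{q2}, q4→{q3, q6}, q5→∅, q7→∅; union {q2, q3, q5, q6}; ε-closure = {q2, q3, q4, q5, q6}.
Read 'a': q2→{q0, q1, q4}, q3→{q7}, q4→∅, q5→∅, q6→{q0}; now {q0, q1, q4, q7}.
Read 'b': q0→{q5, q7}, q1→{q0, q1}, q4→{q1, q4, q5, q7}, q7→{q4, q7}; union {q0, q1, q4, q5, q7}; ε-closure = {q0, q1, q3, q4, q5, q7}.
Read 'b': q0→{q5, q7}, q1→{q0, q1}, q3→{q1, q3}, q4→{q1, q4, q5, q7}, q5→{q1}, q7→{q4, q7}; now {q0, q1, q3, q4, q5, q7}.
Read 'c': q0→{q3, q6}, q1→{q5}, q3→{q2}, q4→{q3, q6}, q5→∅, q7→∅; union {q2, q3, q5, q6}; ε-closure = {q2, q3, q4, q5, q6}.
Read 'c': q2→{q7}, q3→{q2}, q4→{q3, q6}, q5→∅, q6→∅; union {q2, q3, q6, q7}; ε-closure = {q2, q3, q4, q6, q7}.

{q2, q3, q4, q6, q7}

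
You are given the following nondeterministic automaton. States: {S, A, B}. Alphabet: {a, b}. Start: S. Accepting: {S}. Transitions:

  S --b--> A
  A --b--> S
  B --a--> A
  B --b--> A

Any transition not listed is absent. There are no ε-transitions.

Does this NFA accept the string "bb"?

Yes

Start in {S}.
Read 'b': S→{A}; now {A}.
Read 'b': A→{S}; now {S}.
The final set {S} contains the accepting state S.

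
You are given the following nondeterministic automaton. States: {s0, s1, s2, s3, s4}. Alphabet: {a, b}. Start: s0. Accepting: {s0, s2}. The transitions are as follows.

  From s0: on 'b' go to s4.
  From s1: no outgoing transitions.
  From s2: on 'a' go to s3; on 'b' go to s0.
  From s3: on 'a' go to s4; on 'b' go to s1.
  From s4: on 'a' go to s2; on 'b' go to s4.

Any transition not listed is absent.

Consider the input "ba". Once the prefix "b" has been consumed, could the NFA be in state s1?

No

Start in {s0}.
Read 'b': s0→{s4}; now {s4}.
State s1 is not in {s4}.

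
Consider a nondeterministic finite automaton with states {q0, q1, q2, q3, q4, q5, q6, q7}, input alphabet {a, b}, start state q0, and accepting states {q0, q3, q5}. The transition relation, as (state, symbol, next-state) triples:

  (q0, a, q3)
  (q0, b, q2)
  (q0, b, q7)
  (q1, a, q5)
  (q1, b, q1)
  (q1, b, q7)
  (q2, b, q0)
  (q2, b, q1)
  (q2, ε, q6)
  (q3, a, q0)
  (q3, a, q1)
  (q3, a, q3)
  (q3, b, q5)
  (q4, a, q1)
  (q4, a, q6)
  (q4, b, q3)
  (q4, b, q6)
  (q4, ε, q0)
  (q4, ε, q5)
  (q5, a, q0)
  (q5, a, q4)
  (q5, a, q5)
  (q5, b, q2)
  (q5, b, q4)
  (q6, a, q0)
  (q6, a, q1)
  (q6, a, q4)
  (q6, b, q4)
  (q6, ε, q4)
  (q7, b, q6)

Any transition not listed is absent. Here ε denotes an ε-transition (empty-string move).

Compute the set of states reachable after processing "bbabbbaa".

{q0, q1, q3, q4, q5, q6}

Start in {q0}.
Read 'b': q0→{q2, q7}; union {q2, q7}; ε-closure = {q0, q2, q4, q5, q6, q7}.
Read 'b': q0→{q2, q7}, q2→{q0, q1}, q4→{q3, q6}, q5→{q2, q4}, q6→{q4}, q7→{q6}; union {q0, q1, q2, q3, q4, q6, q7}; ε-closure = {q0, q1, q2, q3, q4, q5, q6, q7}.
Read 'a': q0→{q3}, q1→{q5}, q2→∅, q3→{q0, q1, q3}, q4→{q1, q6}, q5→{q0, q4, q5}, q6→{q0, q1, q4}, q7→∅; now {q0, q1, q3, q4, q5, q6}.
Read 'b': q0→{q2, q7}, q1→{q1, q7}, q3→{q5}, q4→{q3, q6}, q5→{q2, q4}, q6→{q4}; union {q1, q2, q3, q4, q5, q6, q7}; ε-closure = {q0, q1, q2, q3, q4, q5, q6, q7}.
Read 'b': q0→{q2, q7}, q1→{q1, q7}, q2→{q0, q1}, q3→{q5}, q4→{q3, q6}, q5→{q2, q4}, q6→{q4}, q7→{q6}; now {q0, q1, q2, q3, q4, q5, q6, q7}.
Read 'b': q0→{q2, q7}, q1→{q1, q7}, q2→{q0, q1}, q3→{q5}, q4→{q3, q6}, q5→{q2, q4}, q6→{q4}, q7→{q6}; now {q0, q1, q2, q3, q4, q5, q6, q7}.
Read 'a': q0→{q3}, q1→{q5}, q2→∅, q3→{q0, q1, q3}, q4→{q1, q6}, q5→{q0, q4, q5}, q6→{q0, q1, q4}, q7→∅; now {q0, q1, q3, q4, q5, q6}.
Read 'a': q0→{q3}, q1→{q5}, q3→{q0, q1, q3}, q4→{q1, q6}, q5→{q0, q4, q5}, q6→{q0, q1, q4}; now {q0, q1, q3, q4, q5, q6}.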